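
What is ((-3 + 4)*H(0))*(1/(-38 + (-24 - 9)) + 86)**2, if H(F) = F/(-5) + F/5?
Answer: 0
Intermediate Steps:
H(F) = 0 (H(F) = F*(-1/5) + F*(1/5) = -F/5 + F/5 = 0)
((-3 + 4)*H(0))*(1/(-38 + (-24 - 9)) + 86)**2 = ((-3 + 4)*0)*(1/(-38 + (-24 - 9)) + 86)**2 = (1*0)*(1/(-38 - 33) + 86)**2 = 0*(1/(-71) + 86)**2 = 0*(-1/71 + 86)**2 = 0*(6105/71)**2 = 0*(37271025/5041) = 0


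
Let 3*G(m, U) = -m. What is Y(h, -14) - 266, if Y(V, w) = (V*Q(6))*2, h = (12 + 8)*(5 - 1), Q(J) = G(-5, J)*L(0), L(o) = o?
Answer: -266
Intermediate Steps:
G(m, U) = -m/3 (G(m, U) = (-m)/3 = -m/3)
Q(J) = 0 (Q(J) = -⅓*(-5)*0 = (5/3)*0 = 0)
h = 80 (h = 20*4 = 80)
Y(V, w) = 0 (Y(V, w) = (V*0)*2 = 0*2 = 0)
Y(h, -14) - 266 = 0 - 266 = -266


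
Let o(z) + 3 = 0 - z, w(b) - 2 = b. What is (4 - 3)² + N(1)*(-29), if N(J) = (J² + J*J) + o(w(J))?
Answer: 117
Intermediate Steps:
w(b) = 2 + b
o(z) = -3 - z (o(z) = -3 + (0 - z) = -3 - z)
N(J) = -5 - J + 2*J² (N(J) = (J² + J*J) + (-3 - (2 + J)) = (J² + J²) + (-3 + (-2 - J)) = 2*J² + (-5 - J) = -5 - J + 2*J²)
(4 - 3)² + N(1)*(-29) = (4 - 3)² + (-5 - 1*1 + 2*1²)*(-29) = 1² + (-5 - 1 + 2*1)*(-29) = 1 + (-5 - 1 + 2)*(-29) = 1 - 4*(-29) = 1 + 116 = 117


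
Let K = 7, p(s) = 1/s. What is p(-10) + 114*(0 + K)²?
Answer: 55859/10 ≈ 5585.9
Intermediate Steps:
p(-10) + 114*(0 + K)² = 1/(-10) + 114*(0 + 7)² = -⅒ + 114*7² = -⅒ + 114*49 = -⅒ + 5586 = 55859/10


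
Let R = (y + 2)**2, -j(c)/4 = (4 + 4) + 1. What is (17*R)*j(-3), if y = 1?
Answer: -5508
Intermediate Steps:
j(c) = -36 (j(c) = -4*((4 + 4) + 1) = -4*(8 + 1) = -4*9 = -36)
R = 9 (R = (1 + 2)**2 = 3**2 = 9)
(17*R)*j(-3) = (17*9)*(-36) = 153*(-36) = -5508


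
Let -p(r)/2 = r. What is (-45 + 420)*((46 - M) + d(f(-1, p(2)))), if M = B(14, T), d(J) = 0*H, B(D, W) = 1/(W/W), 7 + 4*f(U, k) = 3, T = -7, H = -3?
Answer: 16875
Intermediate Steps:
p(r) = -2*r
f(U, k) = -1 (f(U, k) = -7/4 + (1/4)*3 = -7/4 + 3/4 = -1)
B(D, W) = 1 (B(D, W) = 1/1 = 1)
d(J) = 0 (d(J) = 0*(-3) = 0)
M = 1
(-45 + 420)*((46 - M) + d(f(-1, p(2)))) = (-45 + 420)*((46 - 1*1) + 0) = 375*((46 - 1) + 0) = 375*(45 + 0) = 375*45 = 16875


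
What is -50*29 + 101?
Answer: -1349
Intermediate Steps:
-50*29 + 101 = -1450 + 101 = -1349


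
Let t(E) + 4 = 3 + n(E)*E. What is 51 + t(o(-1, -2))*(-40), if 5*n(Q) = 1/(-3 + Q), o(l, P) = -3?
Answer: 87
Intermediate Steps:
n(Q) = 1/(5*(-3 + Q))
t(E) = -1 + E/(5*(-3 + E)) (t(E) = -4 + (3 + (1/(5*(-3 + E)))*E) = -4 + (3 + E/(5*(-3 + E))) = -1 + E/(5*(-3 + E)))
51 + t(o(-1, -2))*(-40) = 51 + ((15 - 4*(-3))/(5*(-3 - 3)))*(-40) = 51 + ((⅕)*(15 + 12)/(-6))*(-40) = 51 + ((⅕)*(-⅙)*27)*(-40) = 51 - 9/10*(-40) = 51 + 36 = 87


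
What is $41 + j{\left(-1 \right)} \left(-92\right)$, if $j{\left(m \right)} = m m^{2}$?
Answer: $133$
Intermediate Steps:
$j{\left(m \right)} = m^{3}$
$41 + j{\left(-1 \right)} \left(-92\right) = 41 + \left(-1\right)^{3} \left(-92\right) = 41 - -92 = 41 + 92 = 133$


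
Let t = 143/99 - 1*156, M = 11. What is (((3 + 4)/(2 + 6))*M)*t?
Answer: -107107/72 ≈ -1487.6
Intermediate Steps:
t = -1391/9 (t = 143*(1/99) - 156 = 13/9 - 156 = -1391/9 ≈ -154.56)
(((3 + 4)/(2 + 6))*M)*t = (((3 + 4)/(2 + 6))*11)*(-1391/9) = ((7/8)*11)*(-1391/9) = (77/8)*(-1391/9) = -107107/72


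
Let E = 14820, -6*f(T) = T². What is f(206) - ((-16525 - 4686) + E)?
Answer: -2045/3 ≈ -681.67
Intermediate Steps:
f(T) = -T²/6
f(206) - ((-16525 - 4686) + E) = -⅙*206² - ((-16525 - 4686) + 14820) = -⅙*42436 - (-21211 + 14820) = -21218/3 - 1*(-6391) = -21218/3 + 6391 = -2045/3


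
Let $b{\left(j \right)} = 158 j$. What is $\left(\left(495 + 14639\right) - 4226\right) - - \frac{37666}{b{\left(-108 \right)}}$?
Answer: $\frac{93048223}{8532} \approx 10906.0$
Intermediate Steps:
$\left(\left(495 + 14639\right) - 4226\right) - - \frac{37666}{b{\left(-108 \right)}} = \left(\left(495 + 14639\right) - 4226\right) - - \frac{37666}{158 \left(-108\right)} = \left(15134 - 4226\right) - - \frac{37666}{-17064} = 10908 - \left(-37666\right) \left(- \frac{1}{17064}\right) = 10908 - \frac{18833}{8532} = \frac{93048223}{8532}$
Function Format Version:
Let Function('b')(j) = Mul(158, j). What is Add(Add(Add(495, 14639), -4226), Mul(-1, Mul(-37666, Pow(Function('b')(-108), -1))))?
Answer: Rational(93048223, 8532) ≈ 10906.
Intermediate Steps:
Add(Add(Add(495, 14639), -4226), Mul(-1, Mul(-37666, Pow(Function('b')(-108), -1)))) = Add(Add(Add(495, 14639), -4226), Mul(-1, Mul(-37666, Pow(Mul(158, -108), -1)))) = Add(Add(15134, -4226), Mul(-1, Mul(-37666, Pow(-17064, -1)))) = Add(10908, Mul(-1, Mul(-37666, Rational(-1, 17064)))) = Add(10908, Mul(-1, Rational(18833, 8532))) = Add(10908, Rational(-18833, 8532)) = Rational(93048223, 8532)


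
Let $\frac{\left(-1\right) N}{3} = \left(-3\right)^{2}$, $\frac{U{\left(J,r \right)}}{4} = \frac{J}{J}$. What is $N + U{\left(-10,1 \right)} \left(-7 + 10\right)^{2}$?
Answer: $9$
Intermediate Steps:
$U{\left(J,r \right)} = 4$ ($U{\left(J,r \right)} = 4 \frac{J}{J} = 4 \cdot 1 = 4$)
$N = -27$ ($N = - 3 \left(-3\right)^{2} = \left(-3\right) 9 = -27$)
$N + U{\left(-10,1 \right)} \left(-7 + 10\right)^{2} = -27 + 4 \left(-7 + 10\right)^{2} = -27 + 4 \cdot 3^{2} = -27 + 4 \cdot 9 = -27 + 36 = 9$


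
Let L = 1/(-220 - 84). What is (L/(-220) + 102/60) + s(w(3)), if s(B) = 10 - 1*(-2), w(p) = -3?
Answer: 916257/66880 ≈ 13.700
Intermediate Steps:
L = -1/304 (L = 1/(-304) = -1/304 ≈ -0.0032895)
s(B) = 12 (s(B) = 10 + 2 = 12)
(L/(-220) + 102/60) + s(w(3)) = (-1/304/(-220) + 102/60) + 12 = (-1/304*(-1/220) + 102*(1/60)) + 12 = (1/66880 + 17/10) + 12 = 113697/66880 + 12 = 916257/66880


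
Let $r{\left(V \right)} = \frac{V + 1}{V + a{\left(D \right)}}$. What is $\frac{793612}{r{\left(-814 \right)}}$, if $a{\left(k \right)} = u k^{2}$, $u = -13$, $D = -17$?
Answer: $\frac{3627600452}{813} \approx 4.462 \cdot 10^{6}$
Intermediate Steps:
$a{\left(k \right)} = - 13 k^{2}$
$r{\left(V \right)} = \frac{1 + V}{-3757 + V}$ ($r{\left(V \right)} = \frac{V + 1}{V - 13 \left(-17\right)^{2}} = \frac{1 + V}{V - 3757} = \frac{1 + V}{-3757 + V}$)
$\frac{793612}{r{\left(-814 \right)}} = \frac{793612}{\frac{1}{-3757 - 814} \left(1 - 814\right)} = \frac{793612}{\frac{1}{-4571} \left(-813\right)} = \frac{793612}{\left(- \frac{1}{4571}\right) \left(-813\right)} = \frac{793612}{\frac{813}{4571}} = 793612 \cdot \frac{4571}{813} = \frac{3627600452}{813}$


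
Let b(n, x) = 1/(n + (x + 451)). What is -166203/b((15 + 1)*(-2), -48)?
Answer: -61661313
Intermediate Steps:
b(n, x) = 1/(451 + n + x) (b(n, x) = 1/(n + (451 + x)) = 1/(451 + n + x))
-166203/b((15 + 1)*(-2), -48) = -166203/(1/(451 + (15 + 1)*(-2) - 48)) = -166203/(1/(451 + 16*(-2) - 48)) = -166203/(1/(451 - 32 - 48)) = -166203/(1/371) = -166203/1/371 = -166203*371 = -61661313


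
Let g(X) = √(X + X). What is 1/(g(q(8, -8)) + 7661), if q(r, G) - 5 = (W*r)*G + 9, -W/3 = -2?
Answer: 7661/58691661 - 2*I*√185/58691661 ≈ 0.00013053 - 4.6349e-7*I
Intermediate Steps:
W = 6 (W = -3*(-2) = 6)
q(r, G) = 14 + 6*G*r (q(r, G) = 5 + ((6*r)*G + 9) = 5 + (6*G*r + 9) = 5 + (9 + 6*G*r) = 14 + 6*G*r)
g(X) = √2*√X (g(X) = √(2*X) = √2*√X)
1/(g(q(8, -8)) + 7661) = 1/(√2*√(14 + 6*(-8)*8) + 7661) = 1/(√2*√(14 - 384) + 7661) = 1/(√2*√(-370) + 7661) = 1/(√2*(I*√370) + 7661) = 1/(2*I*√185 + 7661) = 1/(7661 + 2*I*√185)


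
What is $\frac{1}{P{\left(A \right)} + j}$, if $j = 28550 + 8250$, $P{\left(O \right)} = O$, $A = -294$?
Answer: $\frac{1}{36506} \approx 2.7393 \cdot 10^{-5}$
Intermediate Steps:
$j = 36800$
$\frac{1}{P{\left(A \right)} + j} = \frac{1}{-294 + 36800} = \frac{1}{36506}$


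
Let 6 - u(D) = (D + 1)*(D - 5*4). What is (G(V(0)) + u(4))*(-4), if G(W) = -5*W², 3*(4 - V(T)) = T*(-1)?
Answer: -24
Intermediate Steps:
V(T) = 4 + T/3 (V(T) = 4 - T*(-1)/3 = 4 - (-1)*T/3 = 4 + T/3)
u(D) = 6 - (1 + D)*(-20 + D) (u(D) = 6 - (D + 1)*(D - 5*4) = 6 - (1 + D)*(D - 20) = 6 - (1 + D)*(-20 + D))
(G(V(0)) + u(4))*(-4) = (-5*(4 + (⅓)*0)² + (26 - 1*4² + 19*4))*(-4) = (-5*(4 + 0)² + (26 - 1*16 + 76))*(-4) = (-5*4² + (26 - 16 + 76))*(-4) = (-5*16 + 86)*(-4) = (-80 + 86)*(-4) = 6*(-4) = -24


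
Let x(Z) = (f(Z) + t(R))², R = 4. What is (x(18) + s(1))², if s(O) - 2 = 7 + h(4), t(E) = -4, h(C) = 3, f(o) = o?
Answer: 43264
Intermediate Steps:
s(O) = 12 (s(O) = 2 + (7 + 3) = 2 + 10 = 12)
x(Z) = (-4 + Z)² (x(Z) = (Z - 4)² = (-4 + Z)²)
(x(18) + s(1))² = ((-4 + 18)² + 12)² = (14² + 12)² = (196 + 12)² = 208² = 43264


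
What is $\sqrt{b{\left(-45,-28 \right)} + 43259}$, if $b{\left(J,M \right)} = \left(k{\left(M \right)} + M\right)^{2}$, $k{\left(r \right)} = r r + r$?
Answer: $\sqrt{573243} \approx 757.13$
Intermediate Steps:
$k{\left(r \right)} = r + r^{2}$ ($k{\left(r \right)} = r^{2} + r = r + r^{2}$)
$b{\left(J,M \right)} = \left(M + M \left(1 + M\right)\right)^{2}$ ($b{\left(J,M \right)} = \left(M \left(1 + M\right) + M\right)^{2} = \left(M + M \left(1 + M\right)\right)^{2}$)
$\sqrt{b{\left(-45,-28 \right)} + 43259} = \sqrt{\left(-28\right)^{2} \left(2 - 28\right)^{2} + 43259} = \sqrt{784 \left(-26\right)^{2} + 43259} = \sqrt{784 \cdot 676 + 43259} = \sqrt{529984 + 43259} = \sqrt{573243}$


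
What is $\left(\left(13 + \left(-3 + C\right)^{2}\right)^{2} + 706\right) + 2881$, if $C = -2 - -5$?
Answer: $3756$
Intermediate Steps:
$C = 3$ ($C = -2 + 5 = 3$)
$\left(\left(13 + \left(-3 + C\right)^{2}\right)^{2} + 706\right) + 2881 = \left(\left(13 + \left(-3 + 3\right)^{2}\right)^{2} + 706\right) + 2881 = \left(\left(13 + 0^{2}\right)^{2} + 706\right) + 2881 = \left(\left(13 + 0\right)^{2} + 706\right) + 2881 = \left(13^{2} + 706\right) + 2881 = \left(169 + 706\right) + 2881 = 875 + 2881 = 3756$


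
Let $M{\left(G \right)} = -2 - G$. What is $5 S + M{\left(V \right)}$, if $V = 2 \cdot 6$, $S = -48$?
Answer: $-254$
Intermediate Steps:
$V = 12$
$5 S + M{\left(V \right)} = 5 \left(-48\right) - 14 = -240 - 14 = -254$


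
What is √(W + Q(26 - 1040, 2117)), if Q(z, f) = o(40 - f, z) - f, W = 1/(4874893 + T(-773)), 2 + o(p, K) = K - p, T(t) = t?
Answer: I*√6271860083223070/2437060 ≈ 32.496*I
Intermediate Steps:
o(p, K) = -2 + K - p (o(p, K) = -2 + (K - p) = -2 + K - p)
W = 1/4874120 (W = 1/(4874893 - 773) = 1/4874120 ≈ 2.0517e-7)
Q(z, f) = -42 + z (Q(z, f) = (-2 + z - (40 - f)) - f = (-2 + z + (-40 + f)) - f = (-42 + f + z) - f = -42 + z)
√(W + Q(26 - 1040, 2117)) = √(1/4874120 + (-42 + (26 - 1040))) = √(1/4874120 + (-42 - 1014)) = √(1/4874120 - 1056) = √(-5147070719/4874120) = I*√6271860083223070/2437060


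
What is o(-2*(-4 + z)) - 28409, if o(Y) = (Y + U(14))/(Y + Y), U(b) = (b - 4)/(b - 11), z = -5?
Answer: -767027/27 ≈ -28408.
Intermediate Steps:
U(b) = (-4 + b)/(-11 + b)
o(Y) = (10/3 + Y)/(2*Y) (o(Y) = (Y + (-4 + 14)/(-11 + 14))/(Y + Y) = (Y + 10/3)/((2*Y)) = (Y + (⅓)*10)*(1/(2*Y)) = (Y + 10/3)*(1/(2*Y)) = (10/3 + Y)*(1/(2*Y)) = (10/3 + Y)/(2*Y))
o(-2*(-4 + z)) - 28409 = (10 + 3*(-2*(-4 - 5)))/(6*((-2*(-4 - 5)))) - 28409 = (10 + 3*(-2*(-9)))/(6*((-2*(-9)))) - 28409 = (⅙)*(10 + 3*18)/18 - 28409 = (⅙)*(1/18)*(10 + 54) - 28409 = (⅙)*(1/18)*64 - 28409 = 16/27 - 28409 = -767027/27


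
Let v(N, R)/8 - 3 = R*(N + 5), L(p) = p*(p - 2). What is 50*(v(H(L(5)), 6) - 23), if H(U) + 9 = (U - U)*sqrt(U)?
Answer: -9550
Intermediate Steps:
L(p) = p*(-2 + p)
H(U) = -9 (H(U) = -9 + (U - U)*sqrt(U) = -9 + 0*sqrt(U) = -9 + 0 = -9)
v(N, R) = 24 + 8*R*(5 + N) (v(N, R) = 24 + 8*(R*(N + 5)) = 24 + 8*(R*(5 + N)) = 24 + 8*R*(5 + N))
50*(v(H(L(5)), 6) - 23) = 50*((24 + 40*6 + 8*(-9)*6) - 23) = 50*((24 + 240 - 432) - 23) = 50*(-168 - 23) = 50*(-191) = -9550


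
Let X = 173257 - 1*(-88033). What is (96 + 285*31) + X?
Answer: 270221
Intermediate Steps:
X = 261290 (X = 173257 + 88033 = 261290)
(96 + 285*31) + X = (96 + 285*31) + 261290 = (96 + 8835) + 261290 = 8931 + 261290 = 270221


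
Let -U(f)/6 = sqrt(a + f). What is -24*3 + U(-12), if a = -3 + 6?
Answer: -72 - 18*I ≈ -72.0 - 18.0*I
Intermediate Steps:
a = 3
U(f) = -6*sqrt(3 + f)
-24*3 + U(-12) = -24*3 - 6*sqrt(3 - 12) = -8*9 - 18*I = -72 - 18*I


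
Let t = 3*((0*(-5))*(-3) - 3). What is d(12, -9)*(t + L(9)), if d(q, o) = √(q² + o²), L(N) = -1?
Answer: -150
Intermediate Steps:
d(q, o) = √(o² + q²)
t = -9 (t = 3*(0*(-3) - 3) = 3*(0 - 3) = 3*(-3) = -9)
d(12, -9)*(t + L(9)) = √((-9)² + 12²)*(-9 - 1) = √(81 + 144)*(-10) = √225*(-10) = 15*(-10) = -150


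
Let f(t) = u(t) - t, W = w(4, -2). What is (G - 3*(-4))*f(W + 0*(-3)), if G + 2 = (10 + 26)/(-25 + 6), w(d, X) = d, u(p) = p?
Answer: 0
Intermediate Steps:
W = 4
f(t) = 0 (f(t) = t - t = 0)
G = -74/19 (G = -2 + (10 + 26)/(-25 + 6) = -2 + 36/(-19) = -2 + 36*(-1/19) = -2 - 36/19 = -74/19 ≈ -3.8947)
(G - 3*(-4))*f(W + 0*(-3)) = (-74/19 - 3*(-4))*0 = (-74/19 + 12)*0 = (154/19)*0 = 0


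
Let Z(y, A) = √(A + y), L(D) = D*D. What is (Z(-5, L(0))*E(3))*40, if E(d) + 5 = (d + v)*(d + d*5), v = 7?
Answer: 7000*I*√5 ≈ 15652.0*I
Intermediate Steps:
L(D) = D²
E(d) = -5 + 6*d*(7 + d) (E(d) = -5 + (d + 7)*(d + d*5) = -5 + (7 + d)*(d + 5*d) = -5 + (7 + d)*(6*d) = -5 + 6*d*(7 + d))
(Z(-5, L(0))*E(3))*40 = (√(0² - 5)*(-5 + 6*3² + 42*3))*40 = (√(0 - 5)*(-5 + 6*9 + 126))*40 = (√(-5)*(-5 + 54 + 126))*40 = ((I*√5)*175)*40 = (175*I*√5)*40 = 7000*I*√5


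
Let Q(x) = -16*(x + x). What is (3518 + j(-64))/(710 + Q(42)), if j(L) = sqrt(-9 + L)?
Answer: -1759/317 - I*sqrt(73)/634 ≈ -5.5489 - 0.013476*I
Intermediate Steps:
Q(x) = -32*x
(3518 + j(-64))/(710 + Q(42)) = (3518 + sqrt(-9 - 64))/(710 - 32*42) = (3518 + sqrt(-73))/(710 - 1344) = (3518 + I*sqrt(73))/(-634) = (3518 + I*sqrt(73))*(-1/634) = -1759/317 - I*sqrt(73)/634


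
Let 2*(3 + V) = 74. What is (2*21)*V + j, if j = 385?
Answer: 1813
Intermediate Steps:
V = 34 (V = -3 + (1/2)*74 = -3 + 37 = 34)
(2*21)*V + j = (2*21)*34 + 385 = 42*34 + 385 = 1428 + 385 = 1813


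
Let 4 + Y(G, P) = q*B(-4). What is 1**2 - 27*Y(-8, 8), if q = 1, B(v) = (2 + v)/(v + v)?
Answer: 409/4 ≈ 102.25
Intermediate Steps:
B(v) = (2 + v)/(2*v) (B(v) = (2 + v)/((2*v)) = (2 + v)*(1/(2*v)) = (2 + v)/(2*v))
Y(G, P) = -15/4 (Y(G, P) = -4 + 1*((1/2)*(2 - 4)/(-4)) = -4 + 1*((1/2)*(-1/4)*(-2)) = -4 + 1*(1/4) = -4 + 1/4 = -15/4)
1**2 - 27*Y(-8, 8) = 1**2 - 27*(-15/4) = 1 + 405/4 = 409/4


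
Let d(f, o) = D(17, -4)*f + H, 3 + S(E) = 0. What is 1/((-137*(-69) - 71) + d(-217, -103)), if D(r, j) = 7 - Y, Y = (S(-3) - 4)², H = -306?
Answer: 1/18190 ≈ 5.4975e-5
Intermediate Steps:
S(E) = -3 (S(E) = -3 + 0 = -3)
Y = 49 (Y = (-3 - 4)² = (-7)² = 49)
D(r, j) = -42 (D(r, j) = 7 - 1*49 = 7 - 49 = -42)
d(f, o) = -306 - 42*f (d(f, o) = -42*f - 306 = -306 - 42*f)
1/((-137*(-69) - 71) + d(-217, -103)) = 1/((-137*(-69) - 71) + (-306 - 42*(-217))) = 1/((9453 - 71) + (-306 + 9114)) = 1/(9382 + 8808) = 1/18190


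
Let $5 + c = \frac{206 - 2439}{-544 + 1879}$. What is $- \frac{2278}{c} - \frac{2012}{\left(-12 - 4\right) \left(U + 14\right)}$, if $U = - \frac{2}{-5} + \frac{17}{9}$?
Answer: $\frac{134091555}{384092} \approx 349.11$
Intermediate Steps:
$U = \frac{103}{45}$ ($U = \left(-2\right) \left(- \frac{1}{5}\right) + 17 \cdot \frac{1}{9} = \frac{2}{5} + \frac{17}{9} = \frac{103}{45} \approx 2.2889$)
$c = - \frac{8908}{1335}$ ($c = -5 + \frac{206 - 2439}{-544 + 1879} = -5 - \frac{2233}{1335} = - \frac{8908}{1335} \approx -6.6727$)
$- \frac{2278}{c} - \frac{2012}{\left(-12 - 4\right) \left(U + 14\right)} = - \frac{2278}{- \frac{8908}{1335}} - \frac{2012}{\left(-12 - 4\right) \left(\frac{103}{45} + 14\right)} = \left(-2278\right) \left(- \frac{1335}{8908}\right) - \frac{2012}{\left(-16\right) \frac{733}{45}} = \frac{89445}{262} - \frac{2012}{- \frac{11728}{45}} = \frac{89445}{262} - - \frac{22635}{2932} = \frac{89445}{262} + \frac{22635}{2932} = \frac{134091555}{384092}$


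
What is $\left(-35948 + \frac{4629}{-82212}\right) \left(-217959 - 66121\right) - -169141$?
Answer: $\frac{69964419180691}{6851} \approx 1.0212 \cdot 10^{10}$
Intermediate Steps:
$\left(-35948 + \frac{4629}{-82212}\right) \left(-217959 - 66121\right) - -169141 = \left(-35948 + 4629 \left(- \frac{1}{82212}\right)\right) \left(-284080\right) + 169141 = \left(-35948 - \frac{1543}{27404}\right) \left(-284080\right) + 169141 = \left(- \frac{985120535}{27404}\right) \left(-284080\right) + 169141 = \frac{69963260395700}{6851} + 169141 = \frac{69964419180691}{6851}$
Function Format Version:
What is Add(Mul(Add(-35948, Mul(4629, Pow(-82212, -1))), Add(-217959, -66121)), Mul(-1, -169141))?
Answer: Rational(69964419180691, 6851) ≈ 1.0212e+10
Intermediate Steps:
Add(Mul(Add(-35948, Mul(4629, Pow(-82212, -1))), Add(-217959, -66121)), Mul(-1, -169141)) = Add(Mul(Add(-35948, Mul(4629, Rational(-1, 82212))), -284080), 169141) = Add(Mul(Add(-35948, Rational(-1543, 27404)), -284080), 169141) = Add(Mul(Rational(-985120535, 27404), -284080), 169141) = Add(Rational(69963260395700, 6851), 169141) = Rational(69964419180691, 6851)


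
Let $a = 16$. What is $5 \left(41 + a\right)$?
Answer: $285$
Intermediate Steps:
$5 \left(41 + a\right) = 5 \left(41 + 16\right) = 5 \cdot 57 = 285$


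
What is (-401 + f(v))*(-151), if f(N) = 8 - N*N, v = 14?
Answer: 88939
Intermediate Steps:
f(N) = 8 - N**2
(-401 + f(v))*(-151) = (-401 + (8 - 1*14**2))*(-151) = (-401 + (8 - 1*196))*(-151) = (-401 + (8 - 196))*(-151) = (-401 - 188)*(-151) = -589*(-151) = 88939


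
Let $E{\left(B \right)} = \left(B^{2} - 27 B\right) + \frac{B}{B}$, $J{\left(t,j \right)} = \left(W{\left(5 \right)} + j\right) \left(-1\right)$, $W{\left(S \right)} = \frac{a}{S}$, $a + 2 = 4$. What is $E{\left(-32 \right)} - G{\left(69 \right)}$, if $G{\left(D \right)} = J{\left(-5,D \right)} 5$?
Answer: $2236$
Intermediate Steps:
$a = 2$ ($a = -2 + 4 = 2$)
$W{\left(S \right)} = \frac{2}{S}$
$J{\left(t,j \right)} = - \frac{2}{5} - j$ ($J{\left(t,j \right)} = \left(\frac{2}{5} + j\right) \left(-1\right) = - \frac{2}{5} - j$)
$E{\left(B \right)} = 1 + B^{2} - 27 B$ ($E{\left(B \right)} = \left(B^{2} - 27 B\right) + 1 = 1 + B^{2} - 27 B$)
$G{\left(D \right)} = -2 - 5 D$ ($G{\left(D \right)} = \left(- \frac{2}{5} - D\right) 5 = -2 - 5 D$)
$E{\left(-32 \right)} - G{\left(69 \right)} = \left(1 + \left(-32\right)^{2} - -864\right) - \left(-2 - 345\right) = \left(1 + 1024 + 864\right) - \left(-2 - 345\right) = 1889 - -347 = 1889 + 347 = 2236$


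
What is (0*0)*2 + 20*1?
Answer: 20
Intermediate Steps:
(0*0)*2 + 20*1 = 0*2 + 20 = 0 + 20 = 20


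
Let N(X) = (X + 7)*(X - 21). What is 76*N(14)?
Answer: -11172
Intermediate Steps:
N(X) = (-21 + X)*(7 + X) (N(X) = (7 + X)*(-21 + X) = (-21 + X)*(7 + X))
76*N(14) = 76*(-147 + 14² - 14*14) = 76*(-147 + 196 - 196) = 76*(-147) = -11172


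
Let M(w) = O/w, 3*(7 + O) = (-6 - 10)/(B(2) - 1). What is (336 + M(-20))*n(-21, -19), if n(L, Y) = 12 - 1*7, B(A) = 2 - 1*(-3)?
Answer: 20185/12 ≈ 1682.1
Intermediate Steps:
B(A) = 5 (B(A) = 2 + 3 = 5)
O = -25/3 (O = -7 + ((-6 - 10)/(5 - 1))/3 = -7 + (-16/4)/3 = -7 + (-16*1/4)/3 = -7 + (1/3)*(-4) = -7 - 4/3 = -25/3 ≈ -8.3333)
n(L, Y) = 5 (n(L, Y) = 12 - 7 = 5)
M(w) = -25/(3*w)
(336 + M(-20))*n(-21, -19) = (336 - 25/3/(-20))*5 = (336 - 25/3*(-1/20))*5 = (336 + 5/12)*5 = (4037/12)*5 = 20185/12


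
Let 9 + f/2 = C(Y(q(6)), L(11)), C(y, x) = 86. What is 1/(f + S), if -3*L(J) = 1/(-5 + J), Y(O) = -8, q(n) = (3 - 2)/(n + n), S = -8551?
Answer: -1/8397 ≈ -0.00011909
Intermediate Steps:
q(n) = 1/(2*n)
L(J) = -1/(3*(-5 + J))
f = 154 (f = -18 + 2*86 = -18 + 172 = 154)
1/(f + S) = 1/(154 - 8551) = 1/(-8397) = -1/8397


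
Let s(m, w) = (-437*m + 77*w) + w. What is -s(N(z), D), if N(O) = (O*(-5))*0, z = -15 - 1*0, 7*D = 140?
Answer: -1560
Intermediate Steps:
D = 20 (D = (1/7)*140 = 20)
z = -15 (z = -15 + 0 = -15)
N(O) = 0 (N(O) = -5*O*0 = 0)
s(m, w) = -437*m + 78*w
-s(N(z), D) = -(-437*0 + 78*20) = -(0 + 1560) = -1*1560 = -1560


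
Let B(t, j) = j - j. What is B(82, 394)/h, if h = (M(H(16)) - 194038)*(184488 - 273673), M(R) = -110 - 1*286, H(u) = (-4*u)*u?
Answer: 0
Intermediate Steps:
H(u) = -4*u**2
M(R) = -396 (M(R) = -110 - 286 = -396)
B(t, j) = 0
h = 17340596290 (h = (-396 - 194038)*(184488 - 273673) = -194434*(-89185) = 17340596290)
B(82, 394)/h = 0/17340596290 = 0*(1/17340596290) = 0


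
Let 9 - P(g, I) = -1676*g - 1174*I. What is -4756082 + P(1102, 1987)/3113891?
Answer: -14809916755363/3113891 ≈ -4.7561e+6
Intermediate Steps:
P(g, I) = 9 + 1174*I + 1676*g (P(g, I) = 9 - (-1676*g - 1174*I) = 9 + (1174*I + 1676*g) = 9 + 1174*I + 1676*g)
-4756082 + P(1102, 1987)/3113891 = -4756082 + (9 + 1174*1987 + 1676*1102)/3113891 = -4756082 + (9 + 2332738 + 1846952)*(1/3113891) = -4756082 + 4179699*(1/3113891) = -4756082 + 4179699/3113891 = -14809916755363/3113891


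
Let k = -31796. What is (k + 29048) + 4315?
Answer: 1567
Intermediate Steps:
(k + 29048) + 4315 = (-31796 + 29048) + 4315 = -2748 + 4315 = 1567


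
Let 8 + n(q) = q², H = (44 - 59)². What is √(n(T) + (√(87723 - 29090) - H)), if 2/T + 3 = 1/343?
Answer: √(-61440019 + 264196*√58633)/514 ≈ 3.0964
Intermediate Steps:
H = 225 (H = (-15)² = 225)
T = -343/514 (T = 2/(-3 + 1/343) = 2/(-1028/343) = 2*(-343/1028) = -343/514 ≈ -0.66732)
n(q) = -8 + q²
√(n(T) + (√(87723 - 29090) - H)) = √((-8 + (-343/514)²) + (√(87723 - 29090) - 1*225)) = √((-8 + 117649/264196) + (√58633 - 225)) = √(-1995919/264196 + (-225 + √58633)) = √(-61440019/264196 + √58633)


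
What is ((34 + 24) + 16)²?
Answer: 5476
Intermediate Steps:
((34 + 24) + 16)² = (58 + 16)² = 74² = 5476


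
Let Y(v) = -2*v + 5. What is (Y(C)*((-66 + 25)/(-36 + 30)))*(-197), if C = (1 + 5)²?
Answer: 541159/6 ≈ 90193.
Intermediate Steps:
C = 36 (C = 6² = 36)
Y(v) = 5 - 2*v
(Y(C)*((-66 + 25)/(-36 + 30)))*(-197) = ((5 - 2*36)*((-66 + 25)/(-36 + 30)))*(-197) = ((5 - 72)*(-41/(-6)))*(-197) = -(-2747)*(-1)/6*(-197) = -67*41/6*(-197) = -2747/6*(-197) = 541159/6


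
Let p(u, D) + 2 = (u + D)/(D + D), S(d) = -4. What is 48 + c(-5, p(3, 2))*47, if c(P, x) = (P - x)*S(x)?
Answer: 847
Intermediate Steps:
p(u, D) = -2 + (D + u)/(2*D) (p(u, D) = -2 + (u + D)/(D + D) = -2 + (D + u)/((2*D)) = -2 + (D + u)*(1/(2*D)) = -2 + (D + u)/(2*D))
c(P, x) = -4*P + 4*x (c(P, x) = (P - x)*(-4) = -4*P + 4*x)
48 + c(-5, p(3, 2))*47 = 48 + (-4*(-5) + 4*((1/2)*(3 - 3*2)/2))*47 = 48 + (20 + 4*((1/2)*(1/2)*(3 - 6)))*47 = 48 + (20 + 4*((1/2)*(1/2)*(-3)))*47 = 48 + (20 + 4*(-3/4))*47 = 48 + (20 - 3)*47 = 48 + 17*47 = 48 + 799 = 847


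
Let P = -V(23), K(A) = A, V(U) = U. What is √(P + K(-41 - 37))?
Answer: I*√101 ≈ 10.05*I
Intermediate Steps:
P = -23 (P = -1*23 = -23)
√(P + K(-41 - 37)) = √(-23 + (-41 - 37)) = √(-23 - 78) = √(-101) = I*√101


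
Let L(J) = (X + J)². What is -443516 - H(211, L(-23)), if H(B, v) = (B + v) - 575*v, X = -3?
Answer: -55703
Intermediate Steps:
L(J) = (-3 + J)²
H(B, v) = B - 574*v
-443516 - H(211, L(-23)) = -443516 - (211 - 574*(-3 - 23)²) = -443516 - (211 - 574*(-26)²) = -443516 - (211 - 574*676) = -443516 - (211 - 388024) = -443516 - 1*(-387813) = -443516 + 387813 = -55703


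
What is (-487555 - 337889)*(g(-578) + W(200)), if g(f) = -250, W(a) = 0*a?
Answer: 206361000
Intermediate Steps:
W(a) = 0
(-487555 - 337889)*(g(-578) + W(200)) = (-487555 - 337889)*(-250 + 0) = -825444*(-250) = 206361000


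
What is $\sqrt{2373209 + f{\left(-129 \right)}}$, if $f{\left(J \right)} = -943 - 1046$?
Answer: $2 \sqrt{592805} \approx 1539.9$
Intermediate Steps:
$f{\left(J \right)} = -1989$ ($f{\left(J \right)} = -943 - 1046 = -1989$)
$\sqrt{2373209 + f{\left(-129 \right)}} = \sqrt{2373209 - 1989} = \sqrt{2371220} = 2 \sqrt{592805}$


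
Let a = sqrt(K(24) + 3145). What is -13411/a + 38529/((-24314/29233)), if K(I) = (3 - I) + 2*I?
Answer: -1126318257/24314 - 13411*sqrt(793)/1586 ≈ -46562.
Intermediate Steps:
K(I) = 3 + I
a = 2*sqrt(793) (a = sqrt((3 + 24) + 3145) = sqrt(27 + 3145) = sqrt(3172) = 2*sqrt(793) ≈ 56.320)
-13411/a + 38529/((-24314/29233)) = -13411*sqrt(793)/1586 + 38529/((-24314/29233)) = -13411*sqrt(793)/1586 + 38529/((-24314*1/29233)) = -13411*sqrt(793)/1586 + 38529/(-24314/29233) = -13411*sqrt(793)/1586 + 38529*(-29233/24314) = -13411*sqrt(793)/1586 - 1126318257/24314 = -1126318257/24314 - 13411*sqrt(793)/1586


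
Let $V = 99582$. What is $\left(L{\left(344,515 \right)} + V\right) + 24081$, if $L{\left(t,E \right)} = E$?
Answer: $124178$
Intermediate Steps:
$\left(L{\left(344,515 \right)} + V\right) + 24081 = \left(515 + 99582\right) + 24081 = 100097 + 24081 = 124178$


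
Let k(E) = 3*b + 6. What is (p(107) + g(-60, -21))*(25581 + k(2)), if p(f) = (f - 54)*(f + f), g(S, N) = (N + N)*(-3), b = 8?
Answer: 293706948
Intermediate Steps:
g(S, N) = -6*N (g(S, N) = (2*N)*(-3) = -6*N)
k(E) = 30 (k(E) = 3*8 + 6 = 24 + 6 = 30)
p(f) = 2*f*(-54 + f) (p(f) = (-54 + f)*(2*f) = 2*f*(-54 + f))
(p(107) + g(-60, -21))*(25581 + k(2)) = (2*107*(-54 + 107) - 6*(-21))*(25581 + 30) = (2*107*53 + 126)*25611 = (11342 + 126)*25611 = 11468*25611 = 293706948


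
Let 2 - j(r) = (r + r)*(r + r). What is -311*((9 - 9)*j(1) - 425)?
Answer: 132175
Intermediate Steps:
j(r) = 2 - 4*r² (j(r) = 2 - (r + r)*(r + r) = 2 - 2*r*2*r = 2 - 4*r²)
-311*((9 - 9)*j(1) - 425) = -311*((9 - 9)*(2 - 4*1²) - 425) = -311*(0*(2 - 4*1) - 425) = -311*(0*(2 - 4) - 425) = -311*(0*(-2) - 425) = -311*(0 - 425) = -311*(-425) = 132175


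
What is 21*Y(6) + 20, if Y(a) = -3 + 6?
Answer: 83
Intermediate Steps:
Y(a) = 3
21*Y(6) + 20 = 21*3 + 20 = 63 + 20 = 83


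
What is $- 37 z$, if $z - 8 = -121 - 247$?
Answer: $13320$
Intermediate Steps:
$z = -360$ ($z = 8 - 368 = -360$)
$- 37 z = \left(-37\right) \left(-360\right) = 13320$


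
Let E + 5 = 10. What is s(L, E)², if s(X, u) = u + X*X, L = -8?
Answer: 4761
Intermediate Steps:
E = 5 (E = -5 + 10 = 5)
s(X, u) = u + X²
s(L, E)² = (5 + (-8)²)² = (5 + 64)² = 69² = 4761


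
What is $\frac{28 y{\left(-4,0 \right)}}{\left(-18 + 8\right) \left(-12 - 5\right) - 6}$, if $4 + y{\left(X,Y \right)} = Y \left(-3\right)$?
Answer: $- \frac{28}{41} \approx -0.68293$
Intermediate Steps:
$y{\left(X,Y \right)} = -4 - 3 Y$ ($y{\left(X,Y \right)} = -4 + Y \left(-3\right) = -4 - 3 Y$)
$\frac{28 y{\left(-4,0 \right)}}{\left(-18 + 8\right) \left(-12 - 5\right) - 6} = \frac{28 \left(-4 - 0\right)}{\left(-18 + 8\right) \left(-12 - 5\right) - 6} = \frac{28 \left(-4 + 0\right)}{\left(-10\right) \left(-17\right) - 6} = \frac{28 \left(-4\right)}{170 - 6} = - \frac{112}{164} = \left(-112\right) \frac{1}{164} = - \frac{28}{41}$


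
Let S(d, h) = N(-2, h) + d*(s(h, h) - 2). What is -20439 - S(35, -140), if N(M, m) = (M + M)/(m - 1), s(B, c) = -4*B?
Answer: -5635633/141 ≈ -39969.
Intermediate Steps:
N(M, m) = 2*M/(-1 + m) (N(M, m) = (2*M)/(-1 + m) = 2*M/(-1 + m))
S(d, h) = -4/(-1 + h) + d*(-2 - 4*h) (S(d, h) = 2*(-2)/(-1 + h) + d*(-4*h - 2) = -4/(-1 + h) + d*(-2 - 4*h))
-20439 - S(35, -140) = -20439 - 2*(-2 + 35*(-1 - 140)*(-1 - 2*(-140)))/(-1 - 140) = -20439 - 2*(-2 + 35*(-141)*(-1 + 280))/(-141) = -20439 - 2*(-1)*(-2 + 35*(-141)*279)/141 = -20439 - 2*(-1)*(-2 - 1376865)/141 = -20439 - 2*(-1)*(-1376867)/141 = -20439 - 1*2753734/141 = -20439 - 2753734/141 = -5635633/141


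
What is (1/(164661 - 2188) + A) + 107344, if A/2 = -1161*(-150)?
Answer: 74029847613/162473 ≈ 4.5564e+5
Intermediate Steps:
A = 348300 (A = 2*(-1161*(-150)) = 2*174150 = 348300)
(1/(164661 - 2188) + A) + 107344 = (1/(164661 - 2188) + 348300) + 107344 = (1/162473 + 348300) + 107344 = 56589345901/162473 + 107344 = 74029847613/162473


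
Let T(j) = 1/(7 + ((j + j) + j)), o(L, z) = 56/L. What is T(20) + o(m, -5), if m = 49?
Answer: 543/469 ≈ 1.1578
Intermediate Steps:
T(j) = 1/(7 + 3*j) (T(j) = 1/(7 + (2*j + j)) = 1/(7 + 3*j))
T(20) + o(m, -5) = 1/(7 + 3*20) + 56/49 = 1/(7 + 60) + 56*(1/49) = 1/67 + 8/7 = 543/469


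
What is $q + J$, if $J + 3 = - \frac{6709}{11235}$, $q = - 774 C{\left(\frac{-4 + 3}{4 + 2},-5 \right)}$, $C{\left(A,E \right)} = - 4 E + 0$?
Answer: $- \frac{173958214}{11235} \approx -15484.0$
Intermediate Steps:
$C{\left(A,E \right)} = - 4 E$
$q = -15480$ ($q = - 774 \left(\left(-4\right) \left(-5\right)\right) = \left(-774\right) 20 = -15480$)
$J = - \frac{40414}{11235}$ ($J = -3 - \frac{6709}{11235} = - \frac{40414}{11235} \approx -3.5972$)
$q + J = -15480 - \frac{40414}{11235} = - \frac{173958214}{11235}$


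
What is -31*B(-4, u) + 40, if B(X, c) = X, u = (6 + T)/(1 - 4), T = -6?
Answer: 164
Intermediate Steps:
u = 0 (u = (6 - 6)/(1 - 4) = 0/(-3) = 0*(-⅓) = 0)
-31*B(-4, u) + 40 = -31*(-4) + 40 = 124 + 40 = 164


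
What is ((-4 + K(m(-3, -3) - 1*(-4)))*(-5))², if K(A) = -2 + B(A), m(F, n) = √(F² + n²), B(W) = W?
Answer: 550 - 300*√2 ≈ 125.74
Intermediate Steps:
K(A) = -2 + A
((-4 + K(m(-3, -3) - 1*(-4)))*(-5))² = ((-4 + (-2 + (√((-3)² + (-3)²) - 1*(-4))))*(-5))² = ((-4 + (-2 + (√(9 + 9) + 4)))*(-5))² = ((-4 + (-2 + (√18 + 4)))*(-5))² = ((-4 + (-2 + (3*√2 + 4)))*(-5))² = ((-4 + (-2 + (4 + 3*√2)))*(-5))² = ((-4 + (2 + 3*√2))*(-5))² = ((-2 + 3*√2)*(-5))² = (10 - 15*√2)²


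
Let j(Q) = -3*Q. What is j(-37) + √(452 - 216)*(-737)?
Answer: 111 - 1474*√59 ≈ -11211.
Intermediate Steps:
j(-37) + √(452 - 216)*(-737) = -3*(-37) + √(452 - 216)*(-737) = 111 + √236*(-737) = 111 + (2*√59)*(-737) = 111 - 1474*√59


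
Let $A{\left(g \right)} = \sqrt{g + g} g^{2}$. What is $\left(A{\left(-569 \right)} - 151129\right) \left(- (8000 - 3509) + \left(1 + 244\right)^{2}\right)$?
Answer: $-8392797886 + 17979743374 i \sqrt{1138} \approx -8.3928 \cdot 10^{9} + 6.0653 \cdot 10^{11} i$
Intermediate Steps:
$A{\left(g \right)} = \sqrt{2} g^{\frac{5}{2}}$ ($A{\left(g \right)} = \sqrt{2 g} g^{2} = \sqrt{2} \sqrt{g} g^{2} = \sqrt{2} g^{\frac{5}{2}}$)
$\left(A{\left(-569 \right)} - 151129\right) \left(- (8000 - 3509) + \left(1 + 244\right)^{2}\right) = \left(\sqrt{2} \left(-569\right)^{\frac{5}{2}} - 151129\right) \left(- (8000 - 3509) + \left(1 + 244\right)^{2}\right) = \left(\sqrt{2} \cdot 323761 i \sqrt{569} - 151129\right) \left(\left(-1\right) 4491 + 245^{2}\right) = \left(323761 i \sqrt{1138} - 151129\right) \left(-4491 + 60025\right) = \left(-151129 + 323761 i \sqrt{1138}\right) 55534 = -8392797886 + 17979743374 i \sqrt{1138}$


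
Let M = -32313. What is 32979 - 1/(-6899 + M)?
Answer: 1293172549/39212 ≈ 32979.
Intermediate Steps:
32979 - 1/(-6899 + M) = 32979 - 1/(-6899 - 32313) = 32979 - 1/(-39212) = 32979 - 1*(-1/39212) = 32979 + 1/39212 = 1293172549/39212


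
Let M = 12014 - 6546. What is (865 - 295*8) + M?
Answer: 3973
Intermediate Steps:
M = 5468
(865 - 295*8) + M = (865 - 295*8) + 5468 = (865 - 2360) + 5468 = -1495 + 5468 = 3973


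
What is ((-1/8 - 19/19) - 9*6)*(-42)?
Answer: 9261/4 ≈ 2315.3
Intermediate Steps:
((-1/8 - 19/19) - 9*6)*(-42) = ((-1*⅛ - 19*1/19) - 54)*(-42) = ((-⅛ - 1) - 54)*(-42) = (-9/8 - 54)*(-42) = -441/8*(-42) = 9261/4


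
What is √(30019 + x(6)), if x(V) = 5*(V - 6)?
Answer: √30019 ≈ 173.26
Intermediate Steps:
x(V) = -30 + 5*V (x(V) = 5*(-6 + V) = -30 + 5*V)
√(30019 + x(6)) = √(30019 + (-30 + 5*6)) = √(30019 + (-30 + 30)) = √(30019 + 0) = √30019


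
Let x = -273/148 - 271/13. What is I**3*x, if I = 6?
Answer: -2357478/481 ≈ -4901.2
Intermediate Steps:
x = -43657/1924 (x = -273*1/148 - 271*1/13 = -273/148 - 271/13 = -43657/1924 ≈ -22.691)
I**3*x = 6**3*(-43657/1924) = 216*(-43657/1924) = -2357478/481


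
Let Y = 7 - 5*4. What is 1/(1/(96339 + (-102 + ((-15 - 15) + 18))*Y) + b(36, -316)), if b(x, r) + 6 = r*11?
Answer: -97821/340612721 ≈ -0.00028719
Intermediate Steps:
b(x, r) = -6 + 11*r (b(x, r) = -6 + r*11 = -6 + 11*r)
Y = -13 (Y = 7 - 20 = -13)
1/(1/(96339 + (-102 + ((-15 - 15) + 18))*Y) + b(36, -316)) = 1/(1/(96339 + (-102 + ((-15 - 15) + 18))*(-13)) + (-6 + 11*(-316))) = 1/(1/(96339 + (-102 + (-30 + 18))*(-13)) + (-6 - 3476)) = 1/(1/(96339 + (-102 - 12)*(-13)) - 3482) = 1/(1/(96339 - 114*(-13)) - 3482) = 1/(1/(96339 + 1482) - 3482) = 1/(1/97821 - 3482) = 1/(-340612721/97821) = -97821/340612721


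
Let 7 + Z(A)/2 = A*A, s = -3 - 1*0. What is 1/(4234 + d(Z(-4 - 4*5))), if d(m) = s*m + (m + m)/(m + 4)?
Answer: 571/469358 ≈ 0.0012166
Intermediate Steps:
s = -3 (s = -3 + 0 = -3)
Z(A) = -14 + 2*A² (Z(A) = -14 + 2*(A*A) = -14 + 2*A²)
d(m) = -3*m + 2*m/(4 + m) (d(m) = -3*m + (m + m)/(m + 4) = -3*m + (2*m)/(4 + m) = -3*m + 2*m/(4 + m))
1/(4234 + d(Z(-4 - 4*5))) = 1/(4234 + (-14 + 2*(-4 - 4*5)²)*(-10 - 3*(-14 + 2*(-4 - 4*5)²))/(4 + (-14 + 2*(-4 - 4*5)²))) = 1/(4234 + (-14 + 2*(-4 - 20)²)*(-10 - 3*(-14 + 2*(-4 - 20)²))/(4 + (-14 + 2*(-4 - 20)²))) = 1/(4234 + (-14 + 2*(-24)²)*(-10 - 3*(-14 + 2*(-24)²))/(4 + (-14 + 2*(-24)²))) = 1/(4234 + (-14 + 2*576)*(-10 - 3*(-14 + 2*576))/(4 + (-14 + 2*576))) = 1/(4234 + (-14 + 1152)*(-10 - 3*(-14 + 1152))/(4 + (-14 + 1152))) = 1/(4234 + 1138*(-10 - 3*1138)/(4 + 1138)) = 1/(4234 + 1138*(-10 - 3414)/1142) = 1/(4234 + 1138*(1/1142)*(-3424)) = 1/(4234 - 1948256/571) = 1/(469358/571) = 571/469358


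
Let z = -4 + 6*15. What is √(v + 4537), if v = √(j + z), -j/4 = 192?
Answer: √(4537 + I*√682) ≈ 67.358 + 0.1939*I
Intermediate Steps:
z = 86 (z = -4 + 90 = 86)
j = -768 (j = -4*192 = -768)
v = I*√682 (v = √(-768 + 86) = √(-682) = I*√682 ≈ 26.115*I)
√(v + 4537) = √(I*√682 + 4537) = √(4537 + I*√682)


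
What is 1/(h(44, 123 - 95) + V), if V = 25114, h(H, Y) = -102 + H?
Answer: 1/25056 ≈ 3.9911e-5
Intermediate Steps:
1/(h(44, 123 - 95) + V) = 1/((-102 + 44) + 25114) = 1/(-58 + 25114) = 1/25056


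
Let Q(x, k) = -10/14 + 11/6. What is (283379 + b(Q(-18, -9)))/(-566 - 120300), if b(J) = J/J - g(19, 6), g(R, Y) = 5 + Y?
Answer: -283369/120866 ≈ -2.3445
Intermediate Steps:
Q(x, k) = 47/42 (Q(x, k) = -10*1/14 + 11*(⅙) = -5/7 + 11/6 = 47/42)
b(J) = -10 (b(J) = J/J - (5 + 6) = 1 - 1*11 = 1 - 11 = -10)
(283379 + b(Q(-18, -9)))/(-566 - 120300) = (283379 - 10)/(-566 - 120300) = 283369/(-120866) = 283369*(-1/120866) = -283369/120866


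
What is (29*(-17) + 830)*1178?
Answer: 396986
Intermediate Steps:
(29*(-17) + 830)*1178 = (-493 + 830)*1178 = 337*1178 = 396986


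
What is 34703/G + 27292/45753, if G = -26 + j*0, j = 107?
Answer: -1587056767/1189578 ≈ -1334.1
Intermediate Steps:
G = -26 (G = -26 + 107*0 = -26 + 0 = -26)
34703/G + 27292/45753 = 34703/(-26) + 27292/45753 = 34703*(-1/26) + 27292*(1/45753) = -34703/26 + 27292/45753 = -1587056767/1189578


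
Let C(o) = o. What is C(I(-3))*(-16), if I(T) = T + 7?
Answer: -64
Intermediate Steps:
I(T) = 7 + T
C(I(-3))*(-16) = (7 - 3)*(-16) = 4*(-16) = -64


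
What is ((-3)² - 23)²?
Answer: 196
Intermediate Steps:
((-3)² - 23)² = (9 - 23)² = (-14)² = 196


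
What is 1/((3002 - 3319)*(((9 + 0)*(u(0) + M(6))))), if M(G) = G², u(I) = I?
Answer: -1/102708 ≈ -9.7363e-6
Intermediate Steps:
1/((3002 - 3319)*(((9 + 0)*(u(0) + M(6))))) = 1/((3002 - 3319)*(((9 + 0)*(0 + 6²)))) = 1/((-317)*((9*(0 + 36)))) = -1/(317*(9*36)) = -1/317/324 = -1/317*1/324 = -1/102708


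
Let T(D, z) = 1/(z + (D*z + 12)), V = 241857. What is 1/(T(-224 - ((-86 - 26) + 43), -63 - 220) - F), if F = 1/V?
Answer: 10543514058/198263 ≈ 53179.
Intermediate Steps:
T(D, z) = 1/(12 + z + D*z) (T(D, z) = 1/(z + (12 + D*z)) = 1/(12 + z + D*z))
F = 1/241857 ≈ 4.1347e-6
1/(T(-224 - ((-86 - 26) + 43), -63 - 220) - F) = 1/(1/(12 + (-63 - 220) + (-224 - ((-86 - 26) + 43))*(-63 - 220)) - 1*1/241857) = 1/(1/(12 - 283 + (-224 - (-112 + 43))*(-283)) - 1/241857) = 1/(1/(12 - 283 + (-224 - 1*(-69))*(-283)) - 1/241857) = 1/(1/(12 - 283 + (-224 + 69)*(-283)) - 1/241857) = 1/(1/(12 - 283 - 155*(-283)) - 1/241857) = 1/(1/(12 - 283 + 43865) - 1/241857) = 1/(1/43594 - 1/241857) = 1/(198263/10543514058) = 10543514058/198263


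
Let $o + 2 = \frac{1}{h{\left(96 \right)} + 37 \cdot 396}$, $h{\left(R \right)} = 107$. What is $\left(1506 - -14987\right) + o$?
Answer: $\frac{243390670}{14759} \approx 16491.0$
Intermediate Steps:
$o = - \frac{29517}{14759}$ ($o = -2 + \frac{1}{107 + 37 \cdot 396} = -2 + \frac{1}{107 + 14652} = -2 + \frac{1}{14759} = - \frac{29517}{14759} \approx -1.9999$)
$\left(1506 - -14987\right) + o = \left(1506 - -14987\right) - \frac{29517}{14759} = \left(1506 + 14987\right) - \frac{29517}{14759} = 16493 - \frac{29517}{14759} = \frac{243390670}{14759}$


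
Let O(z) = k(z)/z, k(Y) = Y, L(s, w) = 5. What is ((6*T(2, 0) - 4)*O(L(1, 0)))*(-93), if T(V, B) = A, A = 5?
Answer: -2418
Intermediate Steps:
T(V, B) = 5
O(z) = 1 (O(z) = z/z = 1)
((6*T(2, 0) - 4)*O(L(1, 0)))*(-93) = ((6*5 - 4)*1)*(-93) = ((30 - 4)*1)*(-93) = (26*1)*(-93) = 26*(-93) = -2418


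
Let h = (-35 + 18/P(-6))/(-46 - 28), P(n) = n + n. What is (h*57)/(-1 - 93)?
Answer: -4161/13912 ≈ -0.29909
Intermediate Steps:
P(n) = 2*n
h = 73/148 (h = (-35 + 18/((2*(-6))))/(-46 - 28) = (-35 + 18/(-12))/(-74) = (-35 + 18*(-1/12))*(-1/74) = (-35 - 3/2)*(-1/74) = -73/2*(-1/74) = 73/148 ≈ 0.49324)
(h*57)/(-1 - 93) = ((73/148)*57)/(-1 - 93) = (4161/148)/(-94) = (4161/148)*(-1/94) = -4161/13912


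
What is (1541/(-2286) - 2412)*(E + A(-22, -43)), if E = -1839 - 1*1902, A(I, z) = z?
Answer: 10435085716/1143 ≈ 9.1296e+6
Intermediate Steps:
E = -3741 (E = -1839 - 1902 = -3741)
(1541/(-2286) - 2412)*(E + A(-22, -43)) = (1541/(-2286) - 2412)*(-3741 - 43) = (1541*(-1/2286) - 2412)*(-3784) = (-1541/2286 - 2412)*(-3784) = -5515373/2286*(-3784) = 10435085716/1143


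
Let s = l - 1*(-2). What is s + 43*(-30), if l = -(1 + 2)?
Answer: -1291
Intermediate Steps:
l = -3 (l = -1*3 = -3)
s = -1 (s = -3 - 1*(-2) = -3 + 2 = -1)
s + 43*(-30) = -1 + 43*(-30) = -1 - 1290 = -1291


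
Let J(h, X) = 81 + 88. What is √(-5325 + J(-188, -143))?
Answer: 2*I*√1289 ≈ 71.805*I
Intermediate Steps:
J(h, X) = 169
√(-5325 + J(-188, -143)) = √(-5325 + 169) = √(-5156) = 2*I*√1289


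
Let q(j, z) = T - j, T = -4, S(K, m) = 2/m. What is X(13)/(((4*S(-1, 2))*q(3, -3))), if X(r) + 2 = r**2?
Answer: -167/28 ≈ -5.9643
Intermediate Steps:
q(j, z) = -4 - j
X(r) = -2 + r**2
X(13)/(((4*S(-1, 2))*q(3, -3))) = (-2 + 13**2)/(((4*(2/2))*(-4 - 1*3))) = (-2 + 169)/(((4*(2*(1/2)))*(-4 - 3))) = 167/(((4*1)*(-7))) = 167/((4*(-7))) = 167/(-28) = 167*(-1/28) = -167/28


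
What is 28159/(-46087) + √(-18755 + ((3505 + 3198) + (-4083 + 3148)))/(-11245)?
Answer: -28159/46087 - 3*I*√1443/11245 ≈ -0.611 - 0.010134*I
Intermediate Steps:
28159/(-46087) + √(-18755 + ((3505 + 3198) + (-4083 + 3148)))/(-11245) = 28159*(-1/46087) + √(-18755 + (6703 - 935))*(-1/11245) = -28159/46087 + √(-18755 + 5768)*(-1/11245) = -28159/46087 + √(-12987)*(-1/11245) = -28159/46087 + (3*I*√1443)*(-1/11245) = -28159/46087 - 3*I*√1443/11245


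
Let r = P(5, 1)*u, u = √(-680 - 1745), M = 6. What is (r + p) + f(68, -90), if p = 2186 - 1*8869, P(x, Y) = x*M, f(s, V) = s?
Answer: -6615 + 150*I*√97 ≈ -6615.0 + 1477.3*I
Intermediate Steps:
u = 5*I*√97 (u = √(-2425) = 5*I*√97 ≈ 49.244*I)
P(x, Y) = 6*x (P(x, Y) = x*6 = 6*x)
r = 150*I*√97 (r = (6*5)*(5*I*√97) = 30*(5*I*√97) = 150*I*√97 ≈ 1477.3*I)
p = -6683 (p = 2186 - 8869 = -6683)
(r + p) + f(68, -90) = (150*I*√97 - 6683) + 68 = (-6683 + 150*I*√97) + 68 = -6615 + 150*I*√97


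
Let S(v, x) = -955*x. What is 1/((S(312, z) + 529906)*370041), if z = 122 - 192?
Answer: 1/220824186996 ≈ 4.5285e-12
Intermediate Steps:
z = -70
1/((S(312, z) + 529906)*370041) = 1/((-955*(-70) + 529906)*370041) = (1/370041)/(66850 + 529906) = (1/370041)/596756 = (1/596756)*(1/370041) = 1/220824186996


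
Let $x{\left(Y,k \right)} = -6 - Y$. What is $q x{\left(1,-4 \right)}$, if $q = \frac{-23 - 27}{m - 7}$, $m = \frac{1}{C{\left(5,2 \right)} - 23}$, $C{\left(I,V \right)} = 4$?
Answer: $- \frac{3325}{67} \approx -49.627$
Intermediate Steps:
$m = - \frac{1}{19}$ ($m = \frac{1}{4 - 23} = \frac{1}{-19} = - \frac{1}{19} \approx -0.052632$)
$q = \frac{475}{67}$ ($q = \frac{-23 - 27}{- \frac{1}{19} - 7} = - \frac{50}{- \frac{134}{19}} = \left(-50\right) \left(- \frac{19}{134}\right) = \frac{475}{67} \approx 7.0896$)
$q x{\left(1,-4 \right)} = \frac{475 \left(-6 - 1\right)}{67} = \frac{475}{67} \left(-7\right) = - \frac{3325}{67}$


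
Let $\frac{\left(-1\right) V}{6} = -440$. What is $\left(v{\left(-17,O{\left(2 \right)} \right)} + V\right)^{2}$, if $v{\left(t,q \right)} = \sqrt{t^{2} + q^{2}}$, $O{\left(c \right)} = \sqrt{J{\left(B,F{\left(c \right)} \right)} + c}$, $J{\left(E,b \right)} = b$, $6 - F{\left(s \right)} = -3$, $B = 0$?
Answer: $6969900 + 52800 \sqrt{3} \approx 7.0614 \cdot 10^{6}$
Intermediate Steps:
$F{\left(s \right)} = 9$ ($F{\left(s \right)} = 6 - -3 = 6 + 3 = 9$)
$V = 2640$ ($V = \left(-6\right) \left(-440\right) = 2640$)
$O{\left(c \right)} = \sqrt{9 + c}$
$v{\left(t,q \right)} = \sqrt{q^{2} + t^{2}}$
$\left(v{\left(-17,O{\left(2 \right)} \right)} + V\right)^{2} = \left(\sqrt{\left(\sqrt{9 + 2}\right)^{2} + \left(-17\right)^{2}} + 2640\right)^{2} = \left(\sqrt{\left(\sqrt{11}\right)^{2} + 289} + 2640\right)^{2} = \left(\sqrt{11 + 289} + 2640\right)^{2} = \left(\sqrt{300} + 2640\right)^{2} = \left(10 \sqrt{3} + 2640\right)^{2} = \left(2640 + 10 \sqrt{3}\right)^{2}$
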